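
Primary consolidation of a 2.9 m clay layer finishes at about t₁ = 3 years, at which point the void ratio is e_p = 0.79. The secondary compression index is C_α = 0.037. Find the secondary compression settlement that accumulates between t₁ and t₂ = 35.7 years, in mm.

S_s ≈ 64.5 mm

Secondary compression: S_s = C_α·H/(1+e_p)·log₁₀(t₂/t₁)
S_s = 0.037×2.9/(1+0.79)×log₁₀(35.7/3)
    = 0.05994 × 1.076 = 0.06447 m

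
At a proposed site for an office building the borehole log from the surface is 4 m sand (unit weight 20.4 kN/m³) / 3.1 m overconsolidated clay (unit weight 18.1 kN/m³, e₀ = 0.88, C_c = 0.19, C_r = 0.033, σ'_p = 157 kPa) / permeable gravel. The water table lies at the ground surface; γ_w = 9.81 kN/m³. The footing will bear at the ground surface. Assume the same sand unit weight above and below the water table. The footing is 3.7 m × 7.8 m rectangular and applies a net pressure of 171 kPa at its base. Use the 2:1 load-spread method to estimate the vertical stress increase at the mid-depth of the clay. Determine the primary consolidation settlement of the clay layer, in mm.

Mid-depth of clay below the ground surface: z = 4 + 3.1/2 = 5.55 m.
Total vertical stress at mid-clay: σ_v = 20.4×4 + 18.1×1.55 = 109.66 kPa.
Pore pressure: u = 9.81×(5.55 − 0) = 54.446 kPa.
Initial effective stress: σ'_0 = σ_v − u = 109.66 − 54.446 = 55.214 kPa.
Stress increase at mid-clay by the 2:1 spreading method:
Δσ = qBL/((B+z)(L+z)) = 171×3.7×7.8/((3.7+5.55)(7.8+5.55)) = 39.964 kPa
Final effective stress: σ'_f = 55.214 + 39.964 = 95.178 kPa.
σ'_f = 95.178 ≤ σ'_p = 157 kPa, so the clay remains overconsolidated and only the recompression index applies:
S_c = C_r·H/(1+e₀)·log₁₀(σ'_f/σ'_0) = 0.033×3.1/1.88×log₁₀(95.178/55.214)
    = 0.054414 × 0.23649 = 0.01287 m

S_c ≈ 12.9 mm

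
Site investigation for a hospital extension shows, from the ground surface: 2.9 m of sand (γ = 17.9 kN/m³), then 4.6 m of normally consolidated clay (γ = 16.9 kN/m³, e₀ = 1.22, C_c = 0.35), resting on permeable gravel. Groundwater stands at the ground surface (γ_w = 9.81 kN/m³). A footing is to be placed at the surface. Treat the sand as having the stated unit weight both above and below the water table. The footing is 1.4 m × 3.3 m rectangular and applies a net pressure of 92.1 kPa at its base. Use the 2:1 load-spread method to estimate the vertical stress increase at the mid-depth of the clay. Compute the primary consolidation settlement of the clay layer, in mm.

S_c ≈ 55 mm

Mid-depth of clay below the ground surface: z = 2.9 + 4.6/2 = 5.2 m.
Total vertical stress at mid-clay: σ_v = 17.9×2.9 + 16.9×2.3 = 90.78 kPa.
Pore pressure: u = 9.81×(5.2 − 0) = 51.012 kPa.
Initial effective stress: σ'_0 = σ_v − u = 90.78 − 51.012 = 39.768 kPa.
Stress increase at mid-clay by the 2:1 spreading method:
Δσ = qBL/((B+z)(L+z)) = 92.1×1.4×3.3/((1.4+5.2)(3.3+5.2)) = 7.5847 kPa
Final effective stress: σ'_f = σ'_0 + Δσ = 39.768 + 7.5847 = 47.353 kPa.
Normally consolidated clay, so the full stress increment lies on the virgin compression line:
S_c = C_c·H/(1+e₀)·log₁₀(σ'_f/σ'_0) = 0.35×4.6/(1+1.22)×log₁₀(47.353/39.768)
    = 0.72523 × 0.075814 = 0.05498 m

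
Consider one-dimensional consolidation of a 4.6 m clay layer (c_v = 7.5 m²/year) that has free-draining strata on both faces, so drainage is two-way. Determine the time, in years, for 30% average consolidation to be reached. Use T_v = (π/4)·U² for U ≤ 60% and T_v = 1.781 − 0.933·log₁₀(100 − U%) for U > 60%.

t ≈ 0.0499 years

Drainage path length: H_d = H/2 = 2.3 m (double drainage).
U ≤ 60%: T_v = (π/4)·U² = (π/4)×0.3² = 0.070686.
t = T_v·H_d²/c_v = 0.070686×2.3²/7.5 = 0.04986 years.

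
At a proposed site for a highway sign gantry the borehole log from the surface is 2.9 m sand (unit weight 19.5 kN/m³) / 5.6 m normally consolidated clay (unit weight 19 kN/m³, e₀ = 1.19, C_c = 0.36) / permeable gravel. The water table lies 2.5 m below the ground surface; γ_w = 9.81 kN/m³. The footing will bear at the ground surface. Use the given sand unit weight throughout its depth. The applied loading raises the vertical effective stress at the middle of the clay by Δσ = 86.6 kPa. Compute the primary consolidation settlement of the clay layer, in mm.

S_c ≈ 298 mm

Mid-depth of clay below the ground surface: z = 2.9 + 5.6/2 = 5.7 m.
Total vertical stress at mid-clay: σ_v = 19.5×2.9 + 19×2.8 = 109.75 kPa.
Pore pressure: u = 9.81×(5.7 − 2.5) = 31.392 kPa.
Initial effective stress: σ'_0 = σ_v − u = 109.75 − 31.392 = 78.358 kPa.
Final effective stress: σ'_f = σ'_0 + Δσ = 78.358 + 86.6 = 164.96 kPa.
Normally consolidated clay, so the full stress increment lies on the virgin compression line:
S_c = C_c·H/(1+e₀)·log₁₀(σ'_f/σ'_0) = 0.36×5.6/(1+1.19)×log₁₀(164.96/78.358)
    = 0.92055 × 0.3233 = 0.2976 m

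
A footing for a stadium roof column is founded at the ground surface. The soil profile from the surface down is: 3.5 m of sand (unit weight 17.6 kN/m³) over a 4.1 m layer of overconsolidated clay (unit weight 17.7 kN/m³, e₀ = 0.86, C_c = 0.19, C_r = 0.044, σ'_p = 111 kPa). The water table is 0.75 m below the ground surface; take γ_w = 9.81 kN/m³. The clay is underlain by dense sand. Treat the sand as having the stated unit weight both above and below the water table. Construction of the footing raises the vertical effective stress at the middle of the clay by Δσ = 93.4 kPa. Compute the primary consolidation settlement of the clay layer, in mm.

S_c ≈ 80.5 mm

Mid-depth of clay below the ground surface: z = 3.5 + 4.1/2 = 5.55 m.
Total vertical stress at mid-clay: σ_v = 17.6×3.5 + 17.7×2.05 = 97.885 kPa.
Pore pressure: u = 9.81×(5.55 − 0.75) = 47.088 kPa.
Initial effective stress: σ'_0 = σ_v − u = 97.885 − 47.088 = 50.797 kPa.
Final effective stress: σ'_f = 50.797 + 93.4 = 144.2 kPa.
σ'_f = 144.2 > σ'_p = 111 kPa, so the stress path crosses the preconsolidation pressure — recompression up to σ'_p, then virgin compression beyond:
S_c = H/(1+e₀)·[C_r·log₁₀(σ'_p/σ'_0) + C_c·log₁₀(σ'_f/σ'_p)]
    = 4.1/1.86 × [0.044×log₁₀(111/50.797) + 0.19×log₁₀(144.2/111)]
    = 2.2043 × [0.014937 + 0.021592] = 0.08052 m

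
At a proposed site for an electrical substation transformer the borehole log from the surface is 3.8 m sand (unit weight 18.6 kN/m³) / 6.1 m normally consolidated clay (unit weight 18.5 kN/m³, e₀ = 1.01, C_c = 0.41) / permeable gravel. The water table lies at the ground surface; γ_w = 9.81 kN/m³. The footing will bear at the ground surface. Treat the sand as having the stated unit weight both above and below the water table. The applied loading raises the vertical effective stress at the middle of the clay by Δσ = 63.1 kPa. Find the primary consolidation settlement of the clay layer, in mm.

Mid-depth of clay below the ground surface: z = 3.8 + 6.1/2 = 6.85 m.
Total vertical stress at mid-clay: σ_v = 18.6×3.8 + 18.5×3.05 = 127.11 kPa.
Pore pressure: u = 9.81×(6.85 − 0) = 67.198 kPa.
Initial effective stress: σ'_0 = σ_v − u = 127.11 − 67.198 = 59.912 kPa.
Final effective stress: σ'_f = σ'_0 + Δσ = 59.912 + 63.1 = 123.01 kPa.
Normally consolidated clay, so the full stress increment lies on the virgin compression line:
S_c = C_c·H/(1+e₀)·log₁₀(σ'_f/σ'_0) = 0.41×6.1/(1+1.01)×log₁₀(123.01/59.912)
    = 1.2443 × 0.31243 = 0.3888 m

S_c ≈ 389 mm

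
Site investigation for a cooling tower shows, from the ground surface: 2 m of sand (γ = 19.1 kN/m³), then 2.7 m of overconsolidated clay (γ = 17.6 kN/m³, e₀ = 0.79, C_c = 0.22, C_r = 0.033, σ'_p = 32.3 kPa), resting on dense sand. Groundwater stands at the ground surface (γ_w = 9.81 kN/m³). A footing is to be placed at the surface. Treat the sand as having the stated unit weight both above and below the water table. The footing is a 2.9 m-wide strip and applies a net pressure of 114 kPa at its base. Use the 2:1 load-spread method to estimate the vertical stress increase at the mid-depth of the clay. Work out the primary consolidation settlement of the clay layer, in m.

Mid-depth of clay below the ground surface: z = 2 + 2.7/2 = 3.35 m.
Total vertical stress at mid-clay: σ_v = 19.1×2 + 17.6×1.35 = 61.96 kPa.
Pore pressure: u = 9.81×(3.35 − 0) = 32.864 kPa.
Initial effective stress: σ'_0 = σ_v − u = 61.96 − 32.864 = 29.096 kPa.
Stress increase at mid-clay by the 2:1 spreading method:
Δσ = qB/(B+z) = 114×2.9/(2.9+3.35) = 52.896 kPa
Final effective stress: σ'_f = 29.096 + 52.896 = 81.992 kPa.
σ'_f = 81.992 > σ'_p = 32.3 kPa, so the stress path crosses the preconsolidation pressure — recompression up to σ'_p, then virgin compression beyond:
S_c = H/(1+e₀)·[C_r·log₁₀(σ'_p/σ'_0) + C_c·log₁₀(σ'_f/σ'_p)]
    = 2.7/1.79 × [0.033×log₁₀(32.3/29.096) + 0.22×log₁₀(81.992/32.3)]
    = 1.5084 × [0.0014972 + 0.089005] = 0.1365 m

S_c ≈ 0.137 m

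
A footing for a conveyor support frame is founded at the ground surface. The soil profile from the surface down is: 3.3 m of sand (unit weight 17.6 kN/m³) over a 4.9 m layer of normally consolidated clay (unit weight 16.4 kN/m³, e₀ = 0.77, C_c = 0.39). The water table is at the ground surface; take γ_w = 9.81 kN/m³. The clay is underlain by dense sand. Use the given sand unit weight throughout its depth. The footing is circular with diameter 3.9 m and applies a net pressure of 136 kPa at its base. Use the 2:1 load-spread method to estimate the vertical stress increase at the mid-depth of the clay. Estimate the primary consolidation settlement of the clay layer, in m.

S_c ≈ 0.2 m

Mid-depth of clay below the ground surface: z = 3.3 + 4.9/2 = 5.75 m.
Total vertical stress at mid-clay: σ_v = 17.6×3.3 + 16.4×2.45 = 98.26 kPa.
Pore pressure: u = 9.81×(5.75 − 0) = 56.408 kPa.
Initial effective stress: σ'_0 = σ_v − u = 98.26 − 56.408 = 41.852 kPa.
Stress increase at mid-clay by the 2:1 spreading method:
Δσ ≈ qD²/(D+z)² = 136×3.9²/(3.9+5.75)² = 22.213 kPa
Final effective stress: σ'_f = σ'_0 + Δσ = 41.852 + 22.213 = 64.065 kPa.
Normally consolidated clay, so the full stress increment lies on the virgin compression line:
S_c = C_c·H/(1+e₀)·log₁₀(σ'_f/σ'_0) = 0.39×4.9/(1+0.77)×log₁₀(64.065/41.852)
    = 1.0797 × 0.1849 = 0.1996 m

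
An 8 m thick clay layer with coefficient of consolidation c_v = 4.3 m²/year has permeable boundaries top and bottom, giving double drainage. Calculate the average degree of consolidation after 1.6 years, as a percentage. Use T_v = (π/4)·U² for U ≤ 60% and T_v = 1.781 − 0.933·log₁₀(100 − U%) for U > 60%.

U ≈ 71.9 %

Drainage path length: H_d = H/2 = 4 m (double drainage).
T_v = c_v·t/H_d² = 4.3×1.6/4² = 0.43.
T_v = 0.43 corresponds to the U > 60% branch:
U = 1 − 10^((1.781 − T_v)/0.933)/100 = 0.7194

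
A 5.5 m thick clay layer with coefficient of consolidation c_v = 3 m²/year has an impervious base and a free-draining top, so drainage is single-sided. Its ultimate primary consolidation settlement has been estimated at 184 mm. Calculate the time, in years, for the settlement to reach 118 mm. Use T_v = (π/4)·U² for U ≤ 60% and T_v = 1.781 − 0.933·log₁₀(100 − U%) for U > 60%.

Drainage path length: H_d = H = 5.5 m (single drainage).
U = S(t)/S_ult = 118/184 = 0.6413.
U > 60%: T_v = 1.781 − 0.933·log₁₀(100 − 64.13) = 0.33044.
t = T_v·H_d²/c_v = 0.33044×5.5²/3 = 3.332 years.

t ≈ 3.33 years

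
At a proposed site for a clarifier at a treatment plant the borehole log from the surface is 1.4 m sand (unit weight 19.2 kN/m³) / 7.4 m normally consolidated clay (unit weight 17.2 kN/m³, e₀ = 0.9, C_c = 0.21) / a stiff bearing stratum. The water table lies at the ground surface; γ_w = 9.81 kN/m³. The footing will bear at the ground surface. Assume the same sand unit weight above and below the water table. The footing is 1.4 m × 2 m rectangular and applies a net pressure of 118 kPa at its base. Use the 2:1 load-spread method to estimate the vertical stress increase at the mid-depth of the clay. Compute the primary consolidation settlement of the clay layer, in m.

Mid-depth of clay below the ground surface: z = 1.4 + 7.4/2 = 5.1 m.
Total vertical stress at mid-clay: σ_v = 19.2×1.4 + 17.2×3.7 = 90.52 kPa.
Pore pressure: u = 9.81×(5.1 − 0) = 50.031 kPa.
Initial effective stress: σ'_0 = σ_v − u = 90.52 − 50.031 = 40.489 kPa.
Stress increase at mid-clay by the 2:1 spreading method:
Δσ = qBL/((B+z)(L+z)) = 118×1.4×2/((1.4+5.1)(2+5.1)) = 7.1593 kPa
Final effective stress: σ'_f = σ'_0 + Δσ = 40.489 + 7.1593 = 47.648 kPa.
Normally consolidated clay, so the full stress increment lies on the virgin compression line:
S_c = C_c·H/(1+e₀)·log₁₀(σ'_f/σ'_0) = 0.21×7.4/(1+0.9)×log₁₀(47.648/40.489)
    = 0.81789 × 0.070708 = 0.05783 m

S_c ≈ 0.0578 m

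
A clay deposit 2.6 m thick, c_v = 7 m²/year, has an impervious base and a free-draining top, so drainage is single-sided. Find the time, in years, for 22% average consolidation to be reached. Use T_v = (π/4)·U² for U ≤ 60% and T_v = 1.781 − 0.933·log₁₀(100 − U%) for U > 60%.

Drainage path length: H_d = H = 2.6 m (single drainage).
U ≤ 60%: T_v = (π/4)·U² = (π/4)×0.22² = 0.038013.
t = T_v·H_d²/c_v = 0.038013×2.6²/7 = 0.03671 years.

t ≈ 0.0367 years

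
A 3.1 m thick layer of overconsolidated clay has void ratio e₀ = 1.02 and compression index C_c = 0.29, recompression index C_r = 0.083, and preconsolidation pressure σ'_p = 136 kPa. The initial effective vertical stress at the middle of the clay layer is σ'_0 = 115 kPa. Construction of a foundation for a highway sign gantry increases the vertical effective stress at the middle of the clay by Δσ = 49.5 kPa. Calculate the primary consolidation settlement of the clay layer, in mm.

Final effective stress: σ'_f = 115 + 49.5 = 164.5 kPa.
σ'_f = 164.5 > σ'_p = 136 kPa, so the stress path crosses the preconsolidation pressure — recompression up to σ'_p, then virgin compression beyond:
S_c = H/(1+e₀)·[C_r·log₁₀(σ'_p/σ'_0) + C_c·log₁₀(σ'_f/σ'_p)]
    = 3.1/2.02 × [0.083×log₁₀(136/115) + 0.29×log₁₀(164.5/136)]
    = 1.5347 × [0.0060458 + 0.023962] = 0.04605 m

S_c ≈ 46.1 mm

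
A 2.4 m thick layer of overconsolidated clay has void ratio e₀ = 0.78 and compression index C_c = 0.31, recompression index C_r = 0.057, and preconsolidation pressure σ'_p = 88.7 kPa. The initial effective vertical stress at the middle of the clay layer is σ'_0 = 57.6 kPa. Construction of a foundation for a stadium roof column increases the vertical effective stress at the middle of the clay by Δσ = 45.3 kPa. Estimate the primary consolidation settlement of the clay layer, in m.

Final effective stress: σ'_f = 57.6 + 45.3 = 102.9 kPa.
σ'_f = 102.9 > σ'_p = 88.7 kPa, so the stress path crosses the preconsolidation pressure — recompression up to σ'_p, then virgin compression beyond:
S_c = H/(1+e₀)·[C_r·log₁₀(σ'_p/σ'_0) + C_c·log₁₀(σ'_f/σ'_p)]
    = 2.4/1.78 × [0.057×log₁₀(88.7/57.6) + 0.31×log₁₀(102.9/88.7)]
    = 1.3483 × [0.010688 + 0.019992] = 0.04137 m

S_c ≈ 0.0414 m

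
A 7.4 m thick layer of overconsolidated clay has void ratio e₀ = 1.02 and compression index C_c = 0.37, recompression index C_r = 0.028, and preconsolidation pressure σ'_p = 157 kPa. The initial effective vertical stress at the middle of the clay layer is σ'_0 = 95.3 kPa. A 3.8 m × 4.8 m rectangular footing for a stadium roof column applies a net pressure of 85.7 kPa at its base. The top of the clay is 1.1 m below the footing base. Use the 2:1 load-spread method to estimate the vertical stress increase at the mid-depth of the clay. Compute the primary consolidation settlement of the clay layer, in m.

Mid-depth of clay below the footing base: z = 1.1 + 7.4/2 = 4.8 m.
Stress increase at mid-clay by the 2:1 spreading method:
Δσ = qBL/((B+z)(L+z)) = 85.7×3.8×4.8/((3.8+4.8)(4.8+4.8)) = 18.934 kPa
Final effective stress: σ'_f = 95.3 + 18.934 = 114.23 kPa.
σ'_f = 114.23 ≤ σ'_p = 157 kPa, so the clay remains overconsolidated and only the recompression index applies:
S_c = C_r·H/(1+e₀)·log₁₀(σ'_f/σ'_0) = 0.028×7.4/2.02×log₁₀(114.23/95.3)
    = 0.10258 × 0.078687 = 0.008071 m

S_c ≈ 0.00807 m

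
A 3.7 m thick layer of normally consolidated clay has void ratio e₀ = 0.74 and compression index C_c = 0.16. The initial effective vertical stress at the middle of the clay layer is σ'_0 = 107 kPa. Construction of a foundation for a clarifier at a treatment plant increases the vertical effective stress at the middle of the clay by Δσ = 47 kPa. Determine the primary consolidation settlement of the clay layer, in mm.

Final effective stress: σ'_f = σ'_0 + Δσ = 107 + 47 = 154 kPa.
Normally consolidated clay, so the full stress increment lies on the virgin compression line:
S_c = C_c·H/(1+e₀)·log₁₀(σ'_f/σ'_0) = 0.16×3.7/(1+0.74)×log₁₀(154/107)
    = 0.34023 × 0.15814 = 0.0538 m

S_c ≈ 53.8 mm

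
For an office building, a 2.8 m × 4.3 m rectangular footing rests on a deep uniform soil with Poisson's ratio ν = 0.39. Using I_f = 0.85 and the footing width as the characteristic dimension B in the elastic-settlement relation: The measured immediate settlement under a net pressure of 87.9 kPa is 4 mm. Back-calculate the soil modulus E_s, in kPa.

S_e = q·B·(1−ν²)/E_s · I_f  ⇒  E_s = q·B·(1−ν²)·I_f / S_e.
E_s = 87.9 × 2.8 × 0.8479 × 0.85 / 0.004 = 44350 kPa

E_s ≈ 44300 kPa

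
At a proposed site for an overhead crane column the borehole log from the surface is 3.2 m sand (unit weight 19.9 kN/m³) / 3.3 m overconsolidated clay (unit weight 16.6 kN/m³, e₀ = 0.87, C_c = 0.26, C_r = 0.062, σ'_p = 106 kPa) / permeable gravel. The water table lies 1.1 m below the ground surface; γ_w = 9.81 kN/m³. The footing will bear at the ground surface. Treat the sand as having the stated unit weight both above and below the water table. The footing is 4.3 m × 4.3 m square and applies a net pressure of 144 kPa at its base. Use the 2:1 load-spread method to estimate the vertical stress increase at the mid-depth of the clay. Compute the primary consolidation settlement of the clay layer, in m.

S_c ≈ 0.0219 m

Mid-depth of clay below the ground surface: z = 3.2 + 3.3/2 = 4.85 m.
Total vertical stress at mid-clay: σ_v = 19.9×3.2 + 16.6×1.65 = 91.07 kPa.
Pore pressure: u = 9.81×(4.85 − 1.1) = 36.788 kPa.
Initial effective stress: σ'_0 = σ_v − u = 91.07 − 36.788 = 54.282 kPa.
Stress increase at mid-clay by the 2:1 spreading method:
Δσ = qBL/((B+z)(L+z)) = 144×4.3×4.3/((4.3+4.85)(4.3+4.85)) = 31.802 kPa
Final effective stress: σ'_f = 54.282 + 31.802 = 86.084 kPa.
σ'_f = 86.084 ≤ σ'_p = 106 kPa, so the clay remains overconsolidated and only the recompression index applies:
S_c = C_r·H/(1+e₀)·log₁₀(σ'_f/σ'_0) = 0.062×3.3/1.87×log₁₀(86.084/54.282)
    = 0.10941 × 0.20027 = 0.02191 m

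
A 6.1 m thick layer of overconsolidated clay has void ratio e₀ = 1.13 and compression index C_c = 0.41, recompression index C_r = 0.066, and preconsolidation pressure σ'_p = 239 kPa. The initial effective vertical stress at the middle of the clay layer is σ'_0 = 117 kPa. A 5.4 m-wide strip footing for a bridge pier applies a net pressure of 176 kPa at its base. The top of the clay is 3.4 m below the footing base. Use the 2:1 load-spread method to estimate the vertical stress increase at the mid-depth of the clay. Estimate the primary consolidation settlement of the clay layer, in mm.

Mid-depth of clay below the footing base: z = 3.4 + 6.1/2 = 6.45 m.
Stress increase at mid-clay by the 2:1 spreading method:
Δσ = qB/(B+z) = 176×5.4/(5.4+6.45) = 80.203 kPa
Final effective stress: σ'_f = 117 + 80.203 = 197.2 kPa.
σ'_f = 197.2 ≤ σ'_p = 239 kPa, so the clay remains overconsolidated and only the recompression index applies:
S_c = C_r·H/(1+e₀)·log₁₀(σ'_f/σ'_0) = 0.066×6.1/2.13×log₁₀(197.2/117)
    = 0.18901 × 0.22672 = 0.04285 m

S_c ≈ 42.9 mm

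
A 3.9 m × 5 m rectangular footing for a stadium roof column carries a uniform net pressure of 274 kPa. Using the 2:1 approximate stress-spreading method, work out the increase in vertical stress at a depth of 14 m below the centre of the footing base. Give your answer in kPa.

Δσ_z ≈ 15.7 kPa

By the 2:1 method the load spreads at 1 horizontal : 2 vertical, so at depth z the loaded area has grown by z in each plan dimension:
Δσ = qBL/((B+z)(L+z)) = 274×3.9×5/((3.9+14)(5+14)) = 15.71 kPa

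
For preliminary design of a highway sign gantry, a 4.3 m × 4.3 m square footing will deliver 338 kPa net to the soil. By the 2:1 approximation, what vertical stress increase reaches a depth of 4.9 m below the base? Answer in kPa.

By the 2:1 method the load spreads at 1 horizontal : 2 vertical, so at depth z the loaded area has grown by z in each plan dimension:
Δσ = qBL/((B+z)(L+z)) = 338×4.3×4.3/((4.3+4.9)(4.3+4.9)) = 73.838 kPa

Δσ_z ≈ 73.8 kPa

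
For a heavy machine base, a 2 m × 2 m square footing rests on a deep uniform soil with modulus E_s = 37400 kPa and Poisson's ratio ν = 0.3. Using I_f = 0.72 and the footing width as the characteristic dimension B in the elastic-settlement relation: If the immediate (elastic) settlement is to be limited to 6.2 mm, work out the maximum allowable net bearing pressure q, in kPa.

S_e = q·B·(1−ν²)/E_s · I_f  ⇒  q = S_e·E_s / (B·(1−ν²)·I_f).
q = 0.0062 × 37400 / (2 × 0.91 × 0.72) = 177 kPa

q ≈ 177 kPa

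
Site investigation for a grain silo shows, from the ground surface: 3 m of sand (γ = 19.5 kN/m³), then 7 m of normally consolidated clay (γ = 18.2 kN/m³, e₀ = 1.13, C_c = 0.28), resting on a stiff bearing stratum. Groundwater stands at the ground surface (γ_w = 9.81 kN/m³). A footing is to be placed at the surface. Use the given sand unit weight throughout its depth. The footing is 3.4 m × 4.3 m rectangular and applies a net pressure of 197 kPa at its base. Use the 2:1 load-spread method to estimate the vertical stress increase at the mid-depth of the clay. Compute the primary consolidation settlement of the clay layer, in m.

S_c ≈ 0.152 m

Mid-depth of clay below the ground surface: z = 3 + 7/2 = 6.5 m.
Total vertical stress at mid-clay: σ_v = 19.5×3 + 18.2×3.5 = 122.2 kPa.
Pore pressure: u = 9.81×(6.5 − 0) = 63.765 kPa.
Initial effective stress: σ'_0 = σ_v − u = 122.2 − 63.765 = 58.435 kPa.
Stress increase at mid-clay by the 2:1 spreading method:
Δσ = qBL/((B+z)(L+z)) = 197×3.4×4.3/((3.4+6.5)(4.3+6.5)) = 26.937 kPa
Final effective stress: σ'_f = σ'_0 + Δσ = 58.435 + 26.937 = 85.372 kPa.
Normally consolidated clay, so the full stress increment lies on the virgin compression line:
S_c = C_c·H/(1+e₀)·log₁₀(σ'_f/σ'_0) = 0.28×7/(1+1.13)×log₁₀(85.372/58.435)
    = 0.92019 × 0.16464 = 0.1515 m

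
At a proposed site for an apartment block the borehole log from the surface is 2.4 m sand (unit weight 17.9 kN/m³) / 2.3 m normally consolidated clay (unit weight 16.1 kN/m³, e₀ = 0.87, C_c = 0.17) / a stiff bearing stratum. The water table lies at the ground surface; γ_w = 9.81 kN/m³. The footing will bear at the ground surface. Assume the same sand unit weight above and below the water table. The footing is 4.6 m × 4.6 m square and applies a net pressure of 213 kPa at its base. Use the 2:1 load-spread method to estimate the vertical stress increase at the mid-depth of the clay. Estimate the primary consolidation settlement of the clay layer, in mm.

S_c ≈ 115 mm

Mid-depth of clay below the ground surface: z = 2.4 + 2.3/2 = 3.55 m.
Total vertical stress at mid-clay: σ_v = 17.9×2.4 + 16.1×1.15 = 61.475 kPa.
Pore pressure: u = 9.81×(3.55 − 0) = 34.825 kPa.
Initial effective stress: σ'_0 = σ_v − u = 61.475 − 34.825 = 26.65 kPa.
Stress increase at mid-clay by the 2:1 spreading method:
Δσ = qBL/((B+z)(L+z)) = 213×4.6×4.6/((4.6+3.55)(4.6+3.55)) = 67.855 kPa
Final effective stress: σ'_f = σ'_0 + Δσ = 26.65 + 67.855 = 94.505 kPa.
Normally consolidated clay, so the full stress increment lies on the virgin compression line:
S_c = C_c·H/(1+e₀)·log₁₀(σ'_f/σ'_0) = 0.17×2.3/(1+0.87)×log₁₀(94.505/26.65)
    = 0.20909 × 0.54976 = 0.1149 m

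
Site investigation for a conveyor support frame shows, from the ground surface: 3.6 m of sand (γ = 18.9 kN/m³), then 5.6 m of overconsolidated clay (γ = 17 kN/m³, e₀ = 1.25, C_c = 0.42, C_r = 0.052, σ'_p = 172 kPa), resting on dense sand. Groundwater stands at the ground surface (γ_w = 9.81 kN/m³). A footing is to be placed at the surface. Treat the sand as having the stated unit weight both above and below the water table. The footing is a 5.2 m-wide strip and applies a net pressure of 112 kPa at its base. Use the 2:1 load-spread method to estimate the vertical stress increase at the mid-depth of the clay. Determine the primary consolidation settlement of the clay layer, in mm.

Mid-depth of clay below the ground surface: z = 3.6 + 5.6/2 = 6.4 m.
Total vertical stress at mid-clay: σ_v = 18.9×3.6 + 17×2.8 = 115.64 kPa.
Pore pressure: u = 9.81×(6.4 − 0) = 62.784 kPa.
Initial effective stress: σ'_0 = σ_v − u = 115.64 − 62.784 = 52.856 kPa.
Stress increase at mid-clay by the 2:1 spreading method:
Δσ = qB/(B+z) = 112×5.2/(5.2+6.4) = 50.207 kPa
Final effective stress: σ'_f = 52.856 + 50.207 = 103.06 kPa.
σ'_f = 103.06 ≤ σ'_p = 172 kPa, so the clay remains overconsolidated and only the recompression index applies:
S_c = C_r·H/(1+e₀)·log₁₀(σ'_f/σ'_0) = 0.052×5.6/2.25×log₁₀(103.06/52.856)
    = 0.12942 × 0.29 = 0.03753 m

S_c ≈ 37.5 mm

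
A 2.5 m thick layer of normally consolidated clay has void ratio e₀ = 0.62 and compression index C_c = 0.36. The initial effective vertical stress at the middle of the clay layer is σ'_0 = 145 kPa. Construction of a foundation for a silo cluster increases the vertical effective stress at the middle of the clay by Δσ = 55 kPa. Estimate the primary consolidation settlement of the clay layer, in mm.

S_c ≈ 77.6 mm

Final effective stress: σ'_f = σ'_0 + Δσ = 145 + 55 = 200 kPa.
Normally consolidated clay, so the full stress increment lies on the virgin compression line:
S_c = C_c·H/(1+e₀)·log₁₀(σ'_f/σ'_0) = 0.36×2.5/(1+0.62)×log₁₀(200/145)
    = 0.55556 × 0.13966 = 0.07759 m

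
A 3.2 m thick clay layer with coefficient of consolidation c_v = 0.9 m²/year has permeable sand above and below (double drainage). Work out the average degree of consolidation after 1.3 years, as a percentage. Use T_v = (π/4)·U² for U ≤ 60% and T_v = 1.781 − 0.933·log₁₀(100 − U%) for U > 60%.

Drainage path length: H_d = H/2 = 1.6 m (double drainage).
T_v = c_v·t/H_d² = 0.9×1.3/1.6² = 0.45703.
T_v = 0.45703 corresponds to the U > 60% branch:
U = 1 − 10^((1.781 − T_v)/0.933)/100 = 0.7376

U ≈ 73.8 %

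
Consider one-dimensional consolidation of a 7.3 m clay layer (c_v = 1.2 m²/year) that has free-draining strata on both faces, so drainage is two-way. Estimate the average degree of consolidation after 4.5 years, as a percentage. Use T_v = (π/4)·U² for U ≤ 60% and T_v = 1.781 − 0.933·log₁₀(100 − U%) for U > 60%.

Drainage path length: H_d = H/2 = 3.65 m (double drainage).
T_v = c_v·t/H_d² = 1.2×4.5/3.65² = 0.40533.
T_v = 0.40533 corresponds to the U > 60% branch:
U = 1 − 10^((1.781 − T_v)/0.933)/100 = 0.7018

U ≈ 70.2 %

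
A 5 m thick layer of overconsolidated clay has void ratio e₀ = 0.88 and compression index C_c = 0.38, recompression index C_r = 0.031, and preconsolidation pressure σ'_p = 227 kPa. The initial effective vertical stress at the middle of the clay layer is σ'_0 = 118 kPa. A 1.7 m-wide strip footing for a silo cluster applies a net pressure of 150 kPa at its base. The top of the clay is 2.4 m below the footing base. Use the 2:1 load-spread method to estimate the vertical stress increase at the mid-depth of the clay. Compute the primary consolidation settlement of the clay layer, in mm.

S_c ≈ 10.1 mm

Mid-depth of clay below the footing base: z = 2.4 + 5/2 = 4.9 m.
Stress increase at mid-clay by the 2:1 spreading method:
Δσ = qB/(B+z) = 150×1.7/(1.7+4.9) = 38.636 kPa
Final effective stress: σ'_f = 118 + 38.636 = 156.64 kPa.
σ'_f = 156.64 ≤ σ'_p = 227 kPa, so the clay remains overconsolidated and only the recompression index applies:
S_c = C_r·H/(1+e₀)·log₁₀(σ'_f/σ'_0) = 0.031×5/1.88×log₁₀(156.64/118)
    = 0.082448 × 0.12302 = 0.01014 m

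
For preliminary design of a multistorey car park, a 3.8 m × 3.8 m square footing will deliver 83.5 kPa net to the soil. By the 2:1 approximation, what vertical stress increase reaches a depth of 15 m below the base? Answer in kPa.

By the 2:1 method the load spreads at 1 horizontal : 2 vertical, so at depth z the loaded area has grown by z in each plan dimension:
Δσ = qBL/((B+z)(L+z)) = 83.5×3.8×3.8/((3.8+15)(3.8+15)) = 3.4114 kPa

Δσ_z ≈ 3.41 kPa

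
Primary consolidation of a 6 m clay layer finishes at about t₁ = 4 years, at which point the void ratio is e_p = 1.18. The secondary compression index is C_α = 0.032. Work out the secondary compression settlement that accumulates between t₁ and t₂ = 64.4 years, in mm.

S_s ≈ 106 mm

Secondary compression: S_s = C_α·H/(1+e_p)·log₁₀(t₂/t₁)
S_s = 0.032×6/(1+1.18)×log₁₀(64.4/4)
    = 0.08807 × 1.207 = 0.1063 m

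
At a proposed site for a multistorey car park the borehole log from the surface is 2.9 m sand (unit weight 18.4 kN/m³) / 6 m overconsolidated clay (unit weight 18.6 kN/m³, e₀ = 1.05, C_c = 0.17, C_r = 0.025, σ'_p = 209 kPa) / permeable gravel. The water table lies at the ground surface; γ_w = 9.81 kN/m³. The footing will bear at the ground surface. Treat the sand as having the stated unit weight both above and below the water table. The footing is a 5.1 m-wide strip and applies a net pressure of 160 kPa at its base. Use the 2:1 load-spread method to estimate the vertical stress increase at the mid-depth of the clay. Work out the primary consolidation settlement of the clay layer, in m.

S_c ≈ 0.0284 m

Mid-depth of clay below the ground surface: z = 2.9 + 6/2 = 5.9 m.
Total vertical stress at mid-clay: σ_v = 18.4×2.9 + 18.6×3 = 109.16 kPa.
Pore pressure: u = 9.81×(5.9 − 0) = 57.879 kPa.
Initial effective stress: σ'_0 = σ_v − u = 109.16 − 57.879 = 51.281 kPa.
Stress increase at mid-clay by the 2:1 spreading method:
Δσ = qB/(B+z) = 160×5.1/(5.1+5.9) = 74.182 kPa
Final effective stress: σ'_f = 51.281 + 74.182 = 125.46 kPa.
σ'_f = 125.46 ≤ σ'_p = 209 kPa, so the clay remains overconsolidated and only the recompression index applies:
S_c = C_r·H/(1+e₀)·log₁₀(σ'_f/σ'_0) = 0.025×6/2.05×log₁₀(125.46/51.281)
    = 0.07317 × 0.38855 = 0.02843 m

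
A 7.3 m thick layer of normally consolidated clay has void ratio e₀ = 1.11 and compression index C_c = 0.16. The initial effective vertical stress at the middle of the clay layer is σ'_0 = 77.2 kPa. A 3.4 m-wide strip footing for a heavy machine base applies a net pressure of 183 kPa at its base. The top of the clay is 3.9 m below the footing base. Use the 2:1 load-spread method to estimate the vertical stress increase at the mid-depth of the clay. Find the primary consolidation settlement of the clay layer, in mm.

S_c ≈ 133 mm

Mid-depth of clay below the footing base: z = 3.9 + 7.3/2 = 7.55 m.
Stress increase at mid-clay by the 2:1 spreading method:
Δσ = qB/(B+z) = 183×3.4/(3.4+7.55) = 56.822 kPa
Final effective stress: σ'_f = σ'_0 + Δσ = 77.2 + 56.822 = 134.02 kPa.
Normally consolidated clay, so the full stress increment lies on the virgin compression line:
S_c = C_c·H/(1+e₀)·log₁₀(σ'_f/σ'_0) = 0.16×7.3/(1+1.11)×log₁₀(134.02/77.2)
    = 0.55355 × 0.23955 = 0.1326 m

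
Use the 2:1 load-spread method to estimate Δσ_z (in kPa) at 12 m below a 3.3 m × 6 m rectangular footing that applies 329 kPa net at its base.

By the 2:1 method the load spreads at 1 horizontal : 2 vertical, so at depth z the loaded area has grown by z in each plan dimension:
Δσ = qBL/((B+z)(L+z)) = 329×3.3×6/((3.3+12)(6+12)) = 23.654 kPa

Δσ_z ≈ 23.7 kPa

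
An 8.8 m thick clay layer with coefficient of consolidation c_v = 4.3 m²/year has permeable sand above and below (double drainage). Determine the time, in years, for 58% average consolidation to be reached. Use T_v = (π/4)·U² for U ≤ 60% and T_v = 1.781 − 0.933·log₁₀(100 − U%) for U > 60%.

t ≈ 1.19 years

Drainage path length: H_d = H/2 = 4.4 m (double drainage).
U ≤ 60%: T_v = (π/4)·U² = (π/4)×0.58² = 0.26421.
t = T_v·H_d²/c_v = 0.26421×4.4²/4.3 = 1.19 years.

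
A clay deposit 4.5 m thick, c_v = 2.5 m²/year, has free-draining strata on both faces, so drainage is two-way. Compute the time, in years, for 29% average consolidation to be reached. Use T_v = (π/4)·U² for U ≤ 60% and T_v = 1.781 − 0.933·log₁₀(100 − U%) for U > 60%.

Drainage path length: H_d = H/2 = 2.25 m (double drainage).
U ≤ 60%: T_v = (π/4)·U² = (π/4)×0.29² = 0.066052.
t = T_v·H_d²/c_v = 0.066052×2.25²/2.5 = 0.1338 years.

t ≈ 0.134 years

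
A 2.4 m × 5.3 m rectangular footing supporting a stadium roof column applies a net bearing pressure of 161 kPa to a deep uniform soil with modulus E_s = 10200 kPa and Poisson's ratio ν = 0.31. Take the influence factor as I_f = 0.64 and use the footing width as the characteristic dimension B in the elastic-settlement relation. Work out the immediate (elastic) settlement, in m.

Immediate (elastic) settlement: S_e = q·B·(1−ν²)/E_s · I_f.
S_e = 161 × 2.4 × (1 − 0.31²) / 10200 × 0.64
    = 161 × 2.4 × 0.9039 / 10200 × 0.64
    = 0.02191 m

S_e ≈ 0.0219 m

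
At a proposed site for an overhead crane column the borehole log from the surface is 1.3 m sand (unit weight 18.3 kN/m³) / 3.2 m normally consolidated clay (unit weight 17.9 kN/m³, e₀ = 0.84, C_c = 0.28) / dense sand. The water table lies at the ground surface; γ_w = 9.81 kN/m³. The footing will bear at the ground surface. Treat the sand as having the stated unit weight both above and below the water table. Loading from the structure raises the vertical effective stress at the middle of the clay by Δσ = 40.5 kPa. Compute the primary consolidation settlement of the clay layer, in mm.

Mid-depth of clay below the ground surface: z = 1.3 + 3.2/2 = 2.9 m.
Total vertical stress at mid-clay: σ_v = 18.3×1.3 + 17.9×1.6 = 52.43 kPa.
Pore pressure: u = 9.81×(2.9 − 0) = 28.449 kPa.
Initial effective stress: σ'_0 = σ_v − u = 52.43 − 28.449 = 23.981 kPa.
Final effective stress: σ'_f = σ'_0 + Δσ = 23.981 + 40.5 = 64.481 kPa.
Normally consolidated clay, so the full stress increment lies on the virgin compression line:
S_c = C_c·H/(1+e₀)·log₁₀(σ'_f/σ'_0) = 0.28×3.2/(1+0.84)×log₁₀(64.481/23.981)
    = 0.48696 × 0.42956 = 0.2092 m

S_c ≈ 209 mm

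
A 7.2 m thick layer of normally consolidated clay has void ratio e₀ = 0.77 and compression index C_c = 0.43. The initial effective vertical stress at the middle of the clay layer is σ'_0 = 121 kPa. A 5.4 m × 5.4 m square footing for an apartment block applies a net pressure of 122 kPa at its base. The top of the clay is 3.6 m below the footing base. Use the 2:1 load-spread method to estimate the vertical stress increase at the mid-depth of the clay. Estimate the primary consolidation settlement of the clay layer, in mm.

Mid-depth of clay below the footing base: z = 3.6 + 7.2/2 = 7.2 m.
Stress increase at mid-clay by the 2:1 spreading method:
Δσ = qBL/((B+z)(L+z)) = 122×5.4×5.4/((5.4+7.2)(5.4+7.2)) = 22.408 kPa
Final effective stress: σ'_f = σ'_0 + Δσ = 121 + 22.408 = 143.41 kPa.
Normally consolidated clay, so the full stress increment lies on the virgin compression line:
S_c = C_c·H/(1+e₀)·log₁₀(σ'_f/σ'_0) = 0.43×7.2/(1+0.77)×log₁₀(143.41/121)
    = 1.7492 × 0.073794 = 0.1291 m

S_c ≈ 129 mm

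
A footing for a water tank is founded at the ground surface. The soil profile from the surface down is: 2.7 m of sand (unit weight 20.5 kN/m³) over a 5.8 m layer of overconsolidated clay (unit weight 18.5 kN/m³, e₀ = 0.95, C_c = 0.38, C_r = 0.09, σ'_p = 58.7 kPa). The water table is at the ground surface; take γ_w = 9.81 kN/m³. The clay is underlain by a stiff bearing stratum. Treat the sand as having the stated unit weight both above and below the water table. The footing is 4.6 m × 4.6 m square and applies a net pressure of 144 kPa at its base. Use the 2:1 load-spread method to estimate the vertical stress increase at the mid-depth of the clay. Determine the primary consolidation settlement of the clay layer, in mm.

S_c ≈ 182 mm

Mid-depth of clay below the ground surface: z = 2.7 + 5.8/2 = 5.6 m.
Total vertical stress at mid-clay: σ_v = 20.5×2.7 + 18.5×2.9 = 109 kPa.
Pore pressure: u = 9.81×(5.6 − 0) = 54.936 kPa.
Initial effective stress: σ'_0 = σ_v − u = 109 − 54.936 = 54.064 kPa.
Stress increase at mid-clay by the 2:1 spreading method:
Δσ = qBL/((B+z)(L+z)) = 144×4.6×4.6/((4.6+5.6)(4.6+5.6)) = 29.287 kPa
Final effective stress: σ'_f = 54.064 + 29.287 = 83.351 kPa.
σ'_f = 83.351 > σ'_p = 58.7 kPa, so the stress path crosses the preconsolidation pressure — recompression up to σ'_p, then virgin compression beyond:
S_c = H/(1+e₀)·[C_r·log₁₀(σ'_p/σ'_0) + C_c·log₁₀(σ'_f/σ'_p)]
    = 5.8/1.95 × [0.09×log₁₀(58.7/54.064) + 0.38×log₁₀(83.351/58.7)]
    = 2.9744 × [0.0032157 + 0.057864] = 0.1817 m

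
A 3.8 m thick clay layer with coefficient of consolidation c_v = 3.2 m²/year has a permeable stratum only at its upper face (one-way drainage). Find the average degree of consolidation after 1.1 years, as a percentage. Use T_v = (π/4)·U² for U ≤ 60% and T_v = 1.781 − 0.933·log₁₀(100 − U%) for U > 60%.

U ≈ 55.7 %

Drainage path length: H_d = H = 3.8 m (single drainage).
T_v = c_v·t/H_d² = 3.2×1.1/3.8² = 0.24377.
T_v = 0.24377 corresponds to the U ≤ 60% branch:
U = √(4T_v/π) = 0.5571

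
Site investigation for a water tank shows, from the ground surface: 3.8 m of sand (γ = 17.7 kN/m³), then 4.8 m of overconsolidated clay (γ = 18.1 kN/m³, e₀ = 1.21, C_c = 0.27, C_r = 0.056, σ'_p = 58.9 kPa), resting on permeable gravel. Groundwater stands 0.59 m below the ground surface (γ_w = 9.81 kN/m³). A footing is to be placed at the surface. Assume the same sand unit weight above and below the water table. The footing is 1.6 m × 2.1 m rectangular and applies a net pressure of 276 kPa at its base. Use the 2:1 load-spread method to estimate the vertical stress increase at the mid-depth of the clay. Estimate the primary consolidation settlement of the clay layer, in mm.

Mid-depth of clay below the ground surface: z = 3.8 + 4.8/2 = 6.2 m.
Total vertical stress at mid-clay: σ_v = 17.7×3.8 + 18.1×2.4 = 110.7 kPa.
Pore pressure: u = 9.81×(6.2 − 0.59) = 55.034 kPa.
Initial effective stress: σ'_0 = σ_v − u = 110.7 − 55.034 = 55.666 kPa.
Stress increase at mid-clay by the 2:1 spreading method:
Δσ = qBL/((B+z)(L+z)) = 276×1.6×2.1/((1.6+6.2)(2.1+6.2)) = 14.324 kPa
Final effective stress: σ'_f = 55.666 + 14.324 = 69.99 kPa.
σ'_f = 69.99 > σ'_p = 58.9 kPa, so the stress path crosses the preconsolidation pressure — recompression up to σ'_p, then virgin compression beyond:
S_c = H/(1+e₀)·[C_r·log₁₀(σ'_p/σ'_0) + C_c·log₁₀(σ'_f/σ'_p)]
    = 4.8/2.21 × [0.056×log₁₀(58.9/55.666) + 0.27×log₁₀(69.99/58.9)]
    = 2.1719 × [0.0013734 + 0.020229] = 0.04692 m

S_c ≈ 46.9 mm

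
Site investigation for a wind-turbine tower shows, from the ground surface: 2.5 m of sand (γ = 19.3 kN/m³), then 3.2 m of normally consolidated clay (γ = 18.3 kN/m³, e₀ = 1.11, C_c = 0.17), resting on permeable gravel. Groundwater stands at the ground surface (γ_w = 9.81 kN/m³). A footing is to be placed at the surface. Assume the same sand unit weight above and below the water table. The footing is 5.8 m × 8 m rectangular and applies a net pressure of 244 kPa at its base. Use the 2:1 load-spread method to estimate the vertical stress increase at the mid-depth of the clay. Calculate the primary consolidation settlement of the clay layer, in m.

Mid-depth of clay below the ground surface: z = 2.5 + 3.2/2 = 4.1 m.
Total vertical stress at mid-clay: σ_v = 19.3×2.5 + 18.3×1.6 = 77.53 kPa.
Pore pressure: u = 9.81×(4.1 − 0) = 40.221 kPa.
Initial effective stress: σ'_0 = σ_v − u = 77.53 − 40.221 = 37.309 kPa.
Stress increase at mid-clay by the 2:1 spreading method:
Δσ = qBL/((B+z)(L+z)) = 244×5.8×8/((5.8+4.1)(8+4.1)) = 94.512 kPa
Final effective stress: σ'_f = σ'_0 + Δσ = 37.309 + 94.512 = 131.82 kPa.
Normally consolidated clay, so the full stress increment lies on the virgin compression line:
S_c = C_c·H/(1+e₀)·log₁₀(σ'_f/σ'_0) = 0.17×3.2/(1+1.11)×log₁₀(131.82/37.309)
    = 0.25782 × 0.54817 = 0.1413 m

S_c ≈ 0.141 m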